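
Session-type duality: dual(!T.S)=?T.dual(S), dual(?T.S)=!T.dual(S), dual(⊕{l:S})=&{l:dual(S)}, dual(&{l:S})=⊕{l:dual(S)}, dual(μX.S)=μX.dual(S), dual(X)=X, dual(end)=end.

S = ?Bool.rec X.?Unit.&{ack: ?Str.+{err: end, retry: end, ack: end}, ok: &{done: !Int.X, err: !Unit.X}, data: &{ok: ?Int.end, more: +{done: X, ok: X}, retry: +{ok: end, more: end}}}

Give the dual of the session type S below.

?Bool ↦ !Bool
  rec X ↦ rec X  (binder kept)
    ?Unit ↦ !Unit
      &{ack,ok,data} ↦ +{ack,ok,data}  (&→⊕)
        [ack]
          ?Str ↦ !Str
            +{err,retry,ack} ↦ &{err,retry,ack}  (⊕→&)
              [err]
                dual(end) = end
              [retry]
                dual(end) = end
              [ack]
                dual(end) = end
        [ok]
          &{done,err} ↦ +{done,err}  (&→⊕)
            [done]
              !Int ↦ ?Int
                dual(X) = X
            [err]
              !Unit ↦ ?Unit
                dual(X) = X
        [data]
          &{ok,more,retry} ↦ +{ok,more,retry}  (&→⊕)
            [ok]
              ?Int ↦ !Int
                dual(end) = end
            [more]
              +{done,ok} ↦ &{done,ok}  (⊕→&)
                [done]
                  dual(X) = X
                [ok]
                  dual(X) = X
            [retry]
              +{ok,more} ↦ &{ok,more}  (⊕→&)
                [ok]
                  dual(end) = end
                [more]
                  dual(end) = end

!Bool.rec X.!Unit.+{ack: !Str.&{err: end, retry: end, ack: end}, ok: +{done: ?Int.X, err: ?Unit.X}, data: +{ok: !Int.end, more: &{done: X, ok: X}, retry: &{ok: end, more: end}}}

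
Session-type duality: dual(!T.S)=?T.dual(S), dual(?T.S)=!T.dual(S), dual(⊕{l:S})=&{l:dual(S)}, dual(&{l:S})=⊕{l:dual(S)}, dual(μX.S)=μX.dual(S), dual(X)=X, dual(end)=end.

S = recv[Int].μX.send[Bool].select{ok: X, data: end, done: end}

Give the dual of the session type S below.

recv[Int] ↦ send[Int]
  μX ↦ μX  (rec unchanged)
    send[Bool] ↦ recv[Bool]
      select{ok,data,done} ↦ offer{ok,data,done}  (internal→external)
        [ok]
          X ↦ X
        [data]
          end ↦ end
        [done]
          end ↦ end

send[Int].μX.recv[Bool].offer{ok: X, data: end, done: end}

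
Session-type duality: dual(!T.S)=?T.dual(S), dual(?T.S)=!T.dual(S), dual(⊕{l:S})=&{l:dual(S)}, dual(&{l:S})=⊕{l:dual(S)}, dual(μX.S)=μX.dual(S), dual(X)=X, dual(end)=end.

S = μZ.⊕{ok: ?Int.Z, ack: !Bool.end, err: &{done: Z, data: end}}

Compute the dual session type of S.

μZ.&{ok: !Int.Z, ack: ?Bool.end, err: ⊕{done: Z, data: end}}

μZ ↦ μZ  (binder kept)
  ⊕{ok,ack,err} ↦ &{ok,ack,err}  (⊕→&)
    case ok:
      ?Int ↦ !Int
        dual(Z) = Z
    case ack:
      !Bool ↦ ?Bool
        dual(end) = end
    case err:
      &{done,data} ↦ ⊕{done,data}  (external→internal)
        case done:
          dual(Z) = Z
        case data:
          dual(end) = end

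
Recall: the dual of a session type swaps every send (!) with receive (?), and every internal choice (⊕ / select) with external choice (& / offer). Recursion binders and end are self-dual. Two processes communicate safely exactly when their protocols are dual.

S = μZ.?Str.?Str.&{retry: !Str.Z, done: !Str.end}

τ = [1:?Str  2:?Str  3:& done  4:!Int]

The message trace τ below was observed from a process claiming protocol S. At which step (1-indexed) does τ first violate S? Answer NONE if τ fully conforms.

4

@1 ?Str  ok  cont: ?Str.&{retry: !Str.μZ.…, done: !Str.end}
@2 ?Str  ok  cont: &{retry: !Str.μZ.…, done: !Str.end}
@3 & done  ok  cont: !Str.end
@4 got !Int, protocol expects !Str  ✗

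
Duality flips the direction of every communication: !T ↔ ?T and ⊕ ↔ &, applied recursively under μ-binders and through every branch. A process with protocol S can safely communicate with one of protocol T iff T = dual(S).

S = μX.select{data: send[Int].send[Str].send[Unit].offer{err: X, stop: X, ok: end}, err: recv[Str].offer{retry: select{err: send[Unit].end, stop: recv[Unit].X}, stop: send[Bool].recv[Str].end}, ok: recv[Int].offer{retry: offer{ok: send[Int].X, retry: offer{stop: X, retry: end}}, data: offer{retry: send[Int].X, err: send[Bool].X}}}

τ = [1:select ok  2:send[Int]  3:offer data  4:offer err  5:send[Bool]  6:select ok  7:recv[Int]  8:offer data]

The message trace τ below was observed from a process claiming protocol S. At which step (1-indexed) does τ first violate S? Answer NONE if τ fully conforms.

step 1: select ok  ✓  cont: recv[Int].offer{retry: offer{ok: send[Int].μX.…, retry: offer{stop: μX.…, retry: end}}, data: offer{retry: send[Int].μX.…, err: send[Bool].μX.…}}
step 2: got send[Int], protocol expects recv[Int]  ✗

2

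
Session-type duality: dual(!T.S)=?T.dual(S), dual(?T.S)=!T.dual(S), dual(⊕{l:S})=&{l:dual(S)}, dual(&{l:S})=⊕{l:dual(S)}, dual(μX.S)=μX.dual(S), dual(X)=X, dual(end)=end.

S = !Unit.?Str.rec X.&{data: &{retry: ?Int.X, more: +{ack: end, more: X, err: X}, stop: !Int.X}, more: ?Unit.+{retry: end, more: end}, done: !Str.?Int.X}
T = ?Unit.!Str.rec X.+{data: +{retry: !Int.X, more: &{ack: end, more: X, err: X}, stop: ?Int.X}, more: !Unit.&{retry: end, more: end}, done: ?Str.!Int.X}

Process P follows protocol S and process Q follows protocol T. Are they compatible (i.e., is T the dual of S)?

!Unit | ?Unit  ✓
  ?Str | !Str  ✓
    rec X | rec X  ✓ (binder kept)
      &{data,more,done} | +{data,more,done}  ✓ labels match
        [data]
          &{retry,more,stop} | +{retry,more,stop}  ✓ labels match
            [retry]
              ?Int | !Int  ✓
                X | X  ✓
            [more]
              +{ack,more,err} | &{ack,more,err}  ✓ labels match
                [ack]
                  end | end  ✓
                [more]
                  X | X  ✓
                [err]
                  X | X  ✓
            [stop]
              !Int | ?Int  ✓
                X | X  ✓
        [more]
          ?Unit | !Unit  ✓
            +{retry,more} | &{retry,more}  ✓ labels match
              [retry]
                end | end  ✓
              [more]
                end | end  ✓
        [done]
          !Str | ?Str  ✓
            ?Int | !Int  ✓
              X | X  ✓

YES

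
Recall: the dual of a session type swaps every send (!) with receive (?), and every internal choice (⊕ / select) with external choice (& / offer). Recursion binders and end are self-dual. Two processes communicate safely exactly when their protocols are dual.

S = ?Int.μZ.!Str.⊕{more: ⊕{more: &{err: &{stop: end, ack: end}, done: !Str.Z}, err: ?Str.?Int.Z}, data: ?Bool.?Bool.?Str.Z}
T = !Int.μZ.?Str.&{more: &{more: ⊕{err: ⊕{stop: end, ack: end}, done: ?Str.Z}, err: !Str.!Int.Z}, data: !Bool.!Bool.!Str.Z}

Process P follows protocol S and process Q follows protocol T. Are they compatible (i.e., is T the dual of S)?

?Int ‖ !Int  match
  μZ ‖ μZ  match (μ self-dual)
    !Str ‖ ?Str  match
      ⊕{more,data} ‖ &{more,data}  match same labels
        case more:
          ⊕{more,err} ‖ &{more,err}  match same labels
            case more:
              &{err,done} ‖ ⊕{err,done}  match same labels
                case err:
                  &{stop,ack} ‖ ⊕{stop,ack}  match same labels
                    case stop:
                      end ‖ end  match
                    case ack:
                      end ‖ end  match
                case done:
                  !Str ‖ ?Str  match
                    Z ‖ Z  match
            case err:
              ?Str ‖ !Str  match
                ?Int ‖ !Int  match
                  Z ‖ Z  match
        case data:
          ?Bool ‖ !Bool  match
            ?Bool ‖ !Bool  match
              ?Str ‖ !Str  match
                Z ‖ Z  match

YES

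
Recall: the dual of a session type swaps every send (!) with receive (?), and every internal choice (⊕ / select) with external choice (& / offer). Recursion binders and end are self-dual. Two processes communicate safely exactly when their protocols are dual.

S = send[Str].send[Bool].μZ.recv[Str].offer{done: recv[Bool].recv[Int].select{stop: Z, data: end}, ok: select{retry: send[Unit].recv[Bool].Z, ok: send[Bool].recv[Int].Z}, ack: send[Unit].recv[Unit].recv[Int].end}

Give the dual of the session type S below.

send[Str] = recv[Str]
  send[Bool] = recv[Bool]
    μZ = μZ  (rec unchanged)
      recv[Str] = send[Str]
        offer{done,ok,ack} = select{done,ok,ack}  (external→internal)
          [done]
            recv[Bool] = send[Bool]
              recv[Int] = send[Int]
                select{stop,data} = offer{stop,data}  (⊕→&)
                  [stop]
                    dual(Z) = Z
                  [data]
                    dual(end) = end
          [ok]
            select{retry,ok} = offer{retry,ok}  (⊕→&)
              [retry]
                send[Unit] = recv[Unit]
                  recv[Bool] = send[Bool]
                    dual(Z) = Z
              [ok]
                send[Bool] = recv[Bool]
                  recv[Int] = send[Int]
                    dual(Z) = Z
          [ack]
            send[Unit] = recv[Unit]
              recv[Unit] = send[Unit]
                recv[Int] = send[Int]
                  dual(end) = end

recv[Str].recv[Bool].μZ.send[Str].select{done: send[Bool].send[Int].offer{stop: Z, data: end}, ok: offer{retry: recv[Unit].send[Bool].Z, ok: recv[Bool].send[Int].Z}, ack: recv[Unit].send[Unit].send[Int].end}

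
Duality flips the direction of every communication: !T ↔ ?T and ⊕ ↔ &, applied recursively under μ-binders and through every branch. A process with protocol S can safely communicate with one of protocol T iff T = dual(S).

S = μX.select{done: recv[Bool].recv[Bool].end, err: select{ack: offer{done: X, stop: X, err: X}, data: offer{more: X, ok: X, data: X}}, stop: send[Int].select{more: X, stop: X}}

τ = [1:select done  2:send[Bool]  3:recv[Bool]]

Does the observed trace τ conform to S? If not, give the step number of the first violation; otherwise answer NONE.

2

[1] select done  match  residual = recv[Bool].recv[Bool].end
[2] got send[Bool], protocol expects recv[Bool]  ✗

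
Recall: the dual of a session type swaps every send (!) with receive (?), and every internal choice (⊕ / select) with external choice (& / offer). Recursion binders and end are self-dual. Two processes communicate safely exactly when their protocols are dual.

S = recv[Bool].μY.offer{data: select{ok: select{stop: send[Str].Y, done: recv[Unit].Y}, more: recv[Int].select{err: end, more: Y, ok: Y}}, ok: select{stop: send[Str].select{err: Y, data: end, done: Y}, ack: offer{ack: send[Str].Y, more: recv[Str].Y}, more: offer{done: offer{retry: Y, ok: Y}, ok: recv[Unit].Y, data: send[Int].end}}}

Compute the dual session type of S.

send[Bool].μY.select{data: offer{ok: offer{stop: recv[Str].Y, done: send[Unit].Y}, more: send[Int].offer{err: end, more: Y, ok: Y}}, ok: offer{stop: recv[Str].offer{err: Y, data: end, done: Y}, ack: select{ack: recv[Str].Y, more: send[Str].Y}, more: select{done: select{retry: Y, ok: Y}, ok: send[Unit].Y, data: recv[Int].end}}}

recv[Bool] ↦ send[Bool]
  μY ↦ μY  (binder kept)
    offer{data,ok} ↦ select{data,ok}  (external→internal)
      case data:
        select{ok,more} ↦ offer{ok,more}  (internal→external)
          case ok:
            select{stop,done} ↦ offer{stop,done}  (internal→external)
              case stop:
                send[Str] ↦ recv[Str]
                  dual(Y) = Y
              case done:
                recv[Unit] ↦ send[Unit]
                  dual(Y) = Y
          case more:
            recv[Int] ↦ send[Int]
              select{err,more,ok} ↦ offer{err,more,ok}  (internal→external)
                case err:
                  dual(end) = end
                case more:
                  dual(Y) = Y
                case ok:
                  dual(Y) = Y
      case ok:
        select{stop,ack,more} ↦ offer{stop,ack,more}  (internal→external)
          case stop:
            send[Str] ↦ recv[Str]
              select{err,data,done} ↦ offer{err,data,done}  (internal→external)
                case err:
                  dual(Y) = Y
                case data:
                  dual(end) = end
                case done:
                  dual(Y) = Y
          case ack:
            offer{ack,more} ↦ select{ack,more}  (external→internal)
              case ack:
                send[Str] ↦ recv[Str]
                  dual(Y) = Y
              case more:
                recv[Str] ↦ send[Str]
                  dual(Y) = Y
          case more:
            offer{done,ok,data} ↦ select{done,ok,data}  (external→internal)
              case done:
                offer{retry,ok} ↦ select{retry,ok}  (external→internal)
                  case retry:
                    dual(Y) = Y
                  case ok:
                    dual(Y) = Y
              case ok:
                recv[Unit] ↦ send[Unit]
                  dual(Y) = Y
              case data:
                send[Int] ↦ recv[Int]
                  dual(end) = end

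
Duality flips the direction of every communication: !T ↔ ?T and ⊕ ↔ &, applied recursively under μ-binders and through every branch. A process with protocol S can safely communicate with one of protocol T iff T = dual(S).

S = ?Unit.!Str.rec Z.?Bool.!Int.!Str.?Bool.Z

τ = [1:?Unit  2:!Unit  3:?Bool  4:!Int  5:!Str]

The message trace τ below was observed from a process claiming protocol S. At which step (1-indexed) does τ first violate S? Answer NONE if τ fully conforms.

2

step 1: ?Unit  ✓  cont: !Str.rec Z.…
step 2: got !Unit, protocol expects !Str  ✗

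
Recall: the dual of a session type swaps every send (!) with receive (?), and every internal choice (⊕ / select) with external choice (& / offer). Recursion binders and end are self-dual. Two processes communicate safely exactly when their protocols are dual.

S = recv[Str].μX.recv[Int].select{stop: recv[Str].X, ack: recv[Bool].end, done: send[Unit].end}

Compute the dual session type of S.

recv[Str] = send[Str]
  μX = μX  (μ self-dual)
    recv[Int] = send[Int]
      select{stop,ack,done} = offer{stop,ack,done}  (select→offer)
        [stop]
          recv[Str] = send[Str]
            dual(X) = X
        [ack]
          recv[Bool] = send[Bool]
            dual(end) = end
        [done]
          send[Unit] = recv[Unit]
            dual(end) = end

send[Str].μX.send[Int].offer{stop: send[Str].X, ack: send[Bool].end, done: recv[Unit].end}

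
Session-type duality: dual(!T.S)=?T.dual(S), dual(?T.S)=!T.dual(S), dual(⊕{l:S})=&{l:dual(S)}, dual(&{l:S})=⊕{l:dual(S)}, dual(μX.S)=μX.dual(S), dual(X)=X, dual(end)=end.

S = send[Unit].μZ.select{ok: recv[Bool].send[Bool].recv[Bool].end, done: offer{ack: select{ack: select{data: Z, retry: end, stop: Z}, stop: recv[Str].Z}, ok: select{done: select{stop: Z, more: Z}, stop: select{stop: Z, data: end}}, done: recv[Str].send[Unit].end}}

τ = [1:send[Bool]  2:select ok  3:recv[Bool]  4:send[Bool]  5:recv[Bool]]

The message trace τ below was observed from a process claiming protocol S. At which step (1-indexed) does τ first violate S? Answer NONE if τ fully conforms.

1

[1] got send[Bool], protocol expects send[Unit]  ✗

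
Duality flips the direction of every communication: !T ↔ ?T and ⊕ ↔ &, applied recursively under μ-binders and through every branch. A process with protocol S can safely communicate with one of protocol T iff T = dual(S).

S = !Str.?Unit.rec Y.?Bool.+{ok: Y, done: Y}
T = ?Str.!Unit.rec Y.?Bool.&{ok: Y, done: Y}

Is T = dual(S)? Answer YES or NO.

NO

!Str ‖ ?Str  ok
  ?Unit ‖ !Unit  ok
    rec Y ‖ rec Y  ok (μ self-dual)
      ?Bool ‖ ?Bool  ✗ same direction on both sides — not dual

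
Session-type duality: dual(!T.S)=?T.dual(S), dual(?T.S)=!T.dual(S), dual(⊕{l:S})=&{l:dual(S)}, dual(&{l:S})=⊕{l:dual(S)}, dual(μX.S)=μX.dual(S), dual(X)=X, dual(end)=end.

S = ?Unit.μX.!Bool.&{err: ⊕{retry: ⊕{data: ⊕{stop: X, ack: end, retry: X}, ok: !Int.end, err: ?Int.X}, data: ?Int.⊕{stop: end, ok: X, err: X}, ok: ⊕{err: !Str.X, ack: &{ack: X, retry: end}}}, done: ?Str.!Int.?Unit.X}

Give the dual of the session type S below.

?Unit ↦ !Unit
  μX ↦ μX  (binder kept)
    !Bool ↦ ?Bool
      &{err,done} ↦ ⊕{err,done}  (&→⊕)
        • err:
          ⊕{retry,data,ok} ↦ &{retry,data,ok}  (⊕→&)
            • retry:
              ⊕{data,ok,err} ↦ &{data,ok,err}  (⊕→&)
                • data:
                  ⊕{stop,ack,retry} ↦ &{stop,ack,retry}  (⊕→&)
                    • stop:
                      dual(X) = X
                    • ack:
                      dual(end) = end
                    • retry:
                      dual(X) = X
                • ok:
                  !Int ↦ ?Int
                    dual(end) = end
                • err:
                  ?Int ↦ !Int
                    dual(X) = X
            • data:
              ?Int ↦ !Int
                ⊕{stop,ok,err} ↦ &{stop,ok,err}  (⊕→&)
                  • stop:
                    dual(end) = end
                  • ok:
                    dual(X) = X
                  • err:
                    dual(X) = X
            • ok:
              ⊕{err,ack} ↦ &{err,ack}  (⊕→&)
                • err:
                  !Str ↦ ?Str
                    dual(X) = X
                • ack:
                  &{ack,retry} ↦ ⊕{ack,retry}  (&→⊕)
                    • ack:
                      dual(X) = X
                    • retry:
                      dual(end) = end
        • done:
          ?Str ↦ !Str
            !Int ↦ ?Int
              ?Unit ↦ !Unit
                dual(X) = X

!Unit.μX.?Bool.⊕{err: &{retry: &{data: &{stop: X, ack: end, retry: X}, ok: ?Int.end, err: !Int.X}, data: !Int.&{stop: end, ok: X, err: X}, ok: &{err: ?Str.X, ack: ⊕{ack: X, retry: end}}}, done: !Str.?Int.!Unit.X}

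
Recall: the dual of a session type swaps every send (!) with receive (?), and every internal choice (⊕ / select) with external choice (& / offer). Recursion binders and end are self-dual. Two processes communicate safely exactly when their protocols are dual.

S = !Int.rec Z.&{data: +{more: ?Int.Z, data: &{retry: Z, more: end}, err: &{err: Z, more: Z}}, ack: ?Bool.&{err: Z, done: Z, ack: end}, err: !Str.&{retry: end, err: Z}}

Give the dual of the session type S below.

?Int.rec Z.+{data: &{more: !Int.Z, data: +{retry: Z, more: end}, err: +{err: Z, more: Z}}, ack: !Bool.+{err: Z, done: Z, ack: end}, err: ?Str.+{retry: end, err: Z}}

!Int → ?Int
  rec Z → rec Z  (binder kept)
    &{data,ack,err} → +{data,ack,err}  (offer→select)
      [data]
        +{more,data,err} → &{more,data,err}  (internal→external)
          [more]
            ?Int → !Int
              Z ↦ Z
          [data]
            &{retry,more} → +{retry,more}  (offer→select)
              [retry]
                Z ↦ Z
              [more]
                end ↦ end
          [err]
            &{err,more} → +{err,more}  (offer→select)
              [err]
                Z ↦ Z
              [more]
                Z ↦ Z
      [ack]
        ?Bool → !Bool
          &{err,done,ack} → +{err,done,ack}  (offer→select)
            [err]
              Z ↦ Z
            [done]
              Z ↦ Z
            [ack]
              end ↦ end
      [err]
        !Str → ?Str
          &{retry,err} → +{retry,err}  (offer→select)
            [retry]
              end ↦ end
            [err]
              Z ↦ Z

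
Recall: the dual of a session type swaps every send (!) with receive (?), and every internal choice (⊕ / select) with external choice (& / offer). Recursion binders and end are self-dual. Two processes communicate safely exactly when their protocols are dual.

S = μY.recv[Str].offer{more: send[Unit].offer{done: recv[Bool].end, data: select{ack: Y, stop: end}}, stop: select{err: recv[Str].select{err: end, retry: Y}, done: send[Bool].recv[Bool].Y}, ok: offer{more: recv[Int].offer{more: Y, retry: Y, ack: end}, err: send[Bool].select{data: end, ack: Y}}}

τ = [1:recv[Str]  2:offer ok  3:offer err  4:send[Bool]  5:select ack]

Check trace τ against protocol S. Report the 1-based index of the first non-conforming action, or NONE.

[1] recv[Str]  ✓  now at offer{more: send[Unit].offer{done: recv[Bool].end, data: select{ack: μY.…, stop: end}}, stop: select{err: recv[Str].select{err: end, retry: μY.…}, done: send[Bool].recv[Bool].μY.…}, ok: offer{more: recv[Int].offer{more: μY.…, retry: μY.…, ack: end}, err: send[Bool].select{data: end, ack: μY.…}}}
[2] offer ok  ✓  now at offer{more: recv[Int].offer{more: μY.…, retry: μY.…, ack: end}, err: send[Bool].select{data: end, ack: μY.…}}
[3] offer err  ✓  now at send[Bool].select{data: end, ack: μY.…}
[4] send[Bool]  ✓  now at select{data: end, ack: μY.…}
[5] select ack  ✓  now at μY.…
trace exhausted — no violation

NONE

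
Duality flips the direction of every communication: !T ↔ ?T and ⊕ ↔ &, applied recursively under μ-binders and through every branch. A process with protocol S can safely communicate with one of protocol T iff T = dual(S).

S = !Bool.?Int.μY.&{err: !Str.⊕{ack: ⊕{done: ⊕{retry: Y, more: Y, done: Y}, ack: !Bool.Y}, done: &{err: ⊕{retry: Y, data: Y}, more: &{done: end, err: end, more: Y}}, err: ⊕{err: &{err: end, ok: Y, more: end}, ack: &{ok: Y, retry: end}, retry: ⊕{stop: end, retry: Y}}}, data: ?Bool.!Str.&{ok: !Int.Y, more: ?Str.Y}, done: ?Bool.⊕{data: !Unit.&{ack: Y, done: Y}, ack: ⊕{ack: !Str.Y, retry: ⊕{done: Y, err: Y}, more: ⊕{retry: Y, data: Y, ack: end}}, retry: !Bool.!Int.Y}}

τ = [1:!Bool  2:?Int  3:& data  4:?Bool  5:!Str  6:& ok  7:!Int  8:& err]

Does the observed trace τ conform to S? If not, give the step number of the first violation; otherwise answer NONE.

step 1: !Bool  ✓  now at ?Int.μY.…
step 2: ?Int  ✓  now at μY.…
step 3: & data  ✓  now at ?Bool.!Str.&{ok: !Int.μY.…, more: ?Str.μY.…}
step 4: ?Bool  ✓  now at !Str.&{ok: !Int.μY.…, more: ?Str.μY.…}
step 5: !Str  ✓  now at &{ok: !Int.μY.…, more: ?Str.μY.…}
step 6: & ok  ✓  now at !Int.μY.…
step 7: !Int  ✓  now at μY.…
step 8: & err  ✓  now at !Str.⊕{ack: ⊕{done: ⊕{retry: μY.…, more: μY.…, done: μY.…}, ack: !Bool.μY.…}, done: &{err: ⊕{retry: μY.…, data: μY.…}, more: &{done: end, err: end, more: μY.…}}, err: ⊕{err: &{err: end, ok: μY.…, more: end}, ack: &{ok: μY.…, retry: end}, retry: ⊕{stop: end, retry: μY.…}}}
all 8 steps conform

NONE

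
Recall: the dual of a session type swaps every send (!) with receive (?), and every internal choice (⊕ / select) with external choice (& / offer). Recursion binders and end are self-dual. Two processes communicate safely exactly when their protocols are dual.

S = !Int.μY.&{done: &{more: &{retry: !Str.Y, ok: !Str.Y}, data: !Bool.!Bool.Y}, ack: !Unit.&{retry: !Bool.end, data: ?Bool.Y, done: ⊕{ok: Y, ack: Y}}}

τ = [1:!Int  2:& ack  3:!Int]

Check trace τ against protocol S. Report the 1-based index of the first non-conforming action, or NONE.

step 1: !Int  ✓  state: μY.…
step 2: & ack  ✓  state: !Unit.&{retry: !Bool.end, data: ?Bool.μY.…, done: ⊕{ok: μY.…, ack: μY.…}}
step 3: got !Int, protocol expects !Unit  ✗

3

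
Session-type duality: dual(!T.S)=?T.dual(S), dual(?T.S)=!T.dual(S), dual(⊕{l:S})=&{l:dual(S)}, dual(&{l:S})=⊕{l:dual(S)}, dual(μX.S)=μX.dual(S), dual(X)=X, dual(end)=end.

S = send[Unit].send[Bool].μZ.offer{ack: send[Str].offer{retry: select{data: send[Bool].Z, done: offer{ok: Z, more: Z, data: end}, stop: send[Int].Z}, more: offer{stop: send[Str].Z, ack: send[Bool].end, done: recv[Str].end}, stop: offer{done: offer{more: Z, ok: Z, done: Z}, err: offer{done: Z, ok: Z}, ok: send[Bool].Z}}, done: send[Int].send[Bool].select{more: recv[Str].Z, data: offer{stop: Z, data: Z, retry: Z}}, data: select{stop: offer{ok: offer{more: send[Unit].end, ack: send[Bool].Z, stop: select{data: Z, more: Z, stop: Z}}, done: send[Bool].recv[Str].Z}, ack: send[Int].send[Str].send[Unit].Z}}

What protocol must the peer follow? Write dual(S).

send[Unit] → recv[Unit]
  send[Bool] → recv[Bool]
    μZ → μZ  (μ self-dual)
      offer{ack,done,data} → select{ack,done,data}  (&→⊕)
        case ack:
          send[Str] → recv[Str]
            offer{retry,more,stop} → select{retry,more,stop}  (&→⊕)
              case retry:
                select{data,done,stop} → offer{data,done,stop}  (internal→external)
                  case data:
                    send[Bool] → recv[Bool]
                      dual(Z) = Z
                  case done:
                    offer{ok,more,data} → select{ok,more,data}  (&→⊕)
                      case ok:
                        dual(Z) = Z
                      case more:
                        dual(Z) = Z
                      case data:
                        dual(end) = end
                  case stop:
                    send[Int] → recv[Int]
                      dual(Z) = Z
              case more:
                offer{stop,ack,done} → select{stop,ack,done}  (&→⊕)
                  case stop:
                    send[Str] → recv[Str]
                      dual(Z) = Z
                  case ack:
                    send[Bool] → recv[Bool]
                      dual(end) = end
                  case done:
                    recv[Str] → send[Str]
                      dual(end) = end
              case stop:
                offer{done,err,ok} → select{done,err,ok}  (&→⊕)
                  case done:
                    offer{more,ok,done} → select{more,ok,done}  (&→⊕)
                      case more:
                        dual(Z) = Z
                      case ok:
                        dual(Z) = Z
                      case done:
                        dual(Z) = Z
                  case err:
                    offer{done,ok} → select{done,ok}  (&→⊕)
                      case done:
                        dual(Z) = Z
                      case ok:
                        dual(Z) = Z
                  case ok:
                    send[Bool] → recv[Bool]
                      dual(Z) = Z
        case done:
          send[Int] → recv[Int]
            send[Bool] → recv[Bool]
              select{more,data} → offer{more,data}  (internal→external)
                case more:
                  recv[Str] → send[Str]
                    dual(Z) = Z
                case data:
                  offer{stop,data,retry} → select{stop,data,retry}  (&→⊕)
                    case stop:
                      dual(Z) = Z
                    case data:
                      dual(Z) = Z
                    case retry:
                      dual(Z) = Z
        case data:
          select{stop,ack} → offer{stop,ack}  (internal→external)
            case stop:
              offer{ok,done} → select{ok,done}  (&→⊕)
                case ok:
                  offer{more,ack,stop} → select{more,ack,stop}  (&→⊕)
                    case more:
                      send[Unit] → recv[Unit]
                        dual(end) = end
                    case ack:
                      send[Bool] → recv[Bool]
                        dual(Z) = Z
                    case stop:
                      select{data,more,stop} → offer{data,more,stop}  (internal→external)
                        case data:
                          dual(Z) = Z
                        case more:
                          dual(Z) = Z
                        case stop:
                          dual(Z) = Z
                case done:
                  send[Bool] → recv[Bool]
                    recv[Str] → send[Str]
                      dual(Z) = Z
            case ack:
              send[Int] → recv[Int]
                send[Str] → recv[Str]
                  send[Unit] → recv[Unit]
                    dual(Z) = Z

recv[Unit].recv[Bool].μZ.select{ack: recv[Str].select{retry: offer{data: recv[Bool].Z, done: select{ok: Z, more: Z, data: end}, stop: recv[Int].Z}, more: select{stop: recv[Str].Z, ack: recv[Bool].end, done: send[Str].end}, stop: select{done: select{more: Z, ok: Z, done: Z}, err: select{done: Z, ok: Z}, ok: recv[Bool].Z}}, done: recv[Int].recv[Bool].offer{more: send[Str].Z, data: select{stop: Z, data: Z, retry: Z}}, data: offer{stop: select{ok: select{more: recv[Unit].end, ack: recv[Bool].Z, stop: offer{data: Z, more: Z, stop: Z}}, done: recv[Bool].send[Str].Z}, ack: recv[Int].recv[Str].recv[Unit].Z}}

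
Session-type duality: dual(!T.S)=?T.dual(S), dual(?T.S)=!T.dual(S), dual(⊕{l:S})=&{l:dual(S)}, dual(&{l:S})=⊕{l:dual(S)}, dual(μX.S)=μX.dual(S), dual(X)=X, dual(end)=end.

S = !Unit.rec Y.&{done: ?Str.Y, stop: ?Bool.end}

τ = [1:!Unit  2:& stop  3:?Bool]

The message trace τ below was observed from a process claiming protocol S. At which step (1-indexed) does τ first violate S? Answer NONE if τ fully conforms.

NONE

step 1: !Unit  ok  now at rec Y.…
step 2: & stop  ok  now at ?Bool.end
step 3: ?Bool  ok  now at end
all 3 steps conform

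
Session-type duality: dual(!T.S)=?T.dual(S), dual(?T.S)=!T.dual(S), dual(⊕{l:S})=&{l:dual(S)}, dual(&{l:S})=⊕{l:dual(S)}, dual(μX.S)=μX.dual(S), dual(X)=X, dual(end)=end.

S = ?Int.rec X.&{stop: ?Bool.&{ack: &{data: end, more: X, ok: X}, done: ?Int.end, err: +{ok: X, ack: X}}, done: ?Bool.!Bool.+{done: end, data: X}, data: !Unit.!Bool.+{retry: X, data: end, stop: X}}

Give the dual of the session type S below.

!Int.rec X.+{stop: !Bool.+{ack: +{data: end, more: X, ok: X}, done: !Int.end, err: &{ok: X, ack: X}}, done: !Bool.?Bool.&{done: end, data: X}, data: ?Unit.?Bool.&{retry: X, data: end, stop: X}}

?Int ↦ !Int
  rec X ↦ rec X  (binder kept)
    &{stop,done,data} ↦ +{stop,done,data}  (external→internal)
      [stop]
        ?Bool ↦ !Bool
          &{ack,done,err} ↦ +{ack,done,err}  (external→internal)
            [ack]
              &{data,more,ok} ↦ +{data,more,ok}  (external→internal)
                [data]
                  dual(end) = end
                [more]
                  dual(X) = X
                [ok]
                  dual(X) = X
            [done]
              ?Int ↦ !Int
                dual(end) = end
            [err]
              +{ok,ack} ↦ &{ok,ack}  (⊕→&)
                [ok]
                  dual(X) = X
                [ack]
                  dual(X) = X
      [done]
        ?Bool ↦ !Bool
          !Bool ↦ ?Bool
            +{done,data} ↦ &{done,data}  (⊕→&)
              [done]
                dual(end) = end
              [data]
                dual(X) = X
      [data]
        !Unit ↦ ?Unit
          !Bool ↦ ?Bool
            +{retry,data,stop} ↦ &{retry,data,stop}  (⊕→&)
              [retry]
                dual(X) = X
              [data]
                dual(end) = end
              [stop]
                dual(X) = X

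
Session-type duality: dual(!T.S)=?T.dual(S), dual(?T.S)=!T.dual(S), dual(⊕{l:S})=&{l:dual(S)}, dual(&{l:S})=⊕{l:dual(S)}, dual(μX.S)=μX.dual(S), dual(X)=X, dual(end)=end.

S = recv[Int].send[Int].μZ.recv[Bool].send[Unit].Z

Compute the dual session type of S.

recv[Int] → send[Int]
  send[Int] → recv[Int]
    μZ → μZ  (μ self-dual)
      recv[Bool] → send[Bool]
        send[Unit] → recv[Unit]
          Z ↦ Z

send[Int].recv[Int].μZ.send[Bool].recv[Unit].Z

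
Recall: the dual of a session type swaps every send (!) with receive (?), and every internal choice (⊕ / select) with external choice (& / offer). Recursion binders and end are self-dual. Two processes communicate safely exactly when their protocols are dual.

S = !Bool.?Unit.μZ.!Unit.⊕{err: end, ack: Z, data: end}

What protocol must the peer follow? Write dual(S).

!Bool → ?Bool
  ?Unit → !Unit
    μZ → μZ  (binder kept)
      !Unit → ?Unit
        ⊕{err,ack,data} → &{err,ack,data}  (select→offer)
          [err]
            dual(end) = end
          [ack]
            dual(Z) = Z
          [data]
            dual(end) = end

?Bool.!Unit.μZ.?Unit.&{err: end, ack: Z, data: end}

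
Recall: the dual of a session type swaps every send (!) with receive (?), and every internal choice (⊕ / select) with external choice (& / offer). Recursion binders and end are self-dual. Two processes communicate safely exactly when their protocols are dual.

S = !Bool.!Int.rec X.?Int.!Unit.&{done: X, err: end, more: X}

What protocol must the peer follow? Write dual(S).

!Bool ↦ ?Bool
  !Int ↦ ?Int
    rec X ↦ rec X  (rec unchanged)
      ?Int ↦ !Int
        !Unit ↦ ?Unit
          &{done,err,more} ↦ +{done,err,more}  (&→⊕)
            [done]
              X ↦ X
            [err]
              end ↦ end
            [more]
              X ↦ X

?Bool.?Int.rec X.!Int.?Unit.+{done: X, err: end, more: X}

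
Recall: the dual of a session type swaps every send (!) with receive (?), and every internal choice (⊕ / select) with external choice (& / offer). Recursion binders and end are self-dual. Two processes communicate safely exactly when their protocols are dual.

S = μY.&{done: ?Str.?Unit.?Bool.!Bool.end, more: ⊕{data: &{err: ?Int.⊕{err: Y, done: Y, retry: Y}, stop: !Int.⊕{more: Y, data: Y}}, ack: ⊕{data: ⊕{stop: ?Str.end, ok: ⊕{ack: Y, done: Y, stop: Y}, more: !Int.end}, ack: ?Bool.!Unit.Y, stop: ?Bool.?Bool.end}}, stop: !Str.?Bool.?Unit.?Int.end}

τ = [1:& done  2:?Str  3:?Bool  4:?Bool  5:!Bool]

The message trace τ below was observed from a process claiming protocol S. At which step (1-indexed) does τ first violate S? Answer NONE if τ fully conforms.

@1 & done  ok  state: ?Str.?Unit.?Bool.!Bool.end
@2 ?Str  ok  state: ?Unit.?Bool.!Bool.end
@3 got ?Bool, protocol expects ?Unit  ✗

3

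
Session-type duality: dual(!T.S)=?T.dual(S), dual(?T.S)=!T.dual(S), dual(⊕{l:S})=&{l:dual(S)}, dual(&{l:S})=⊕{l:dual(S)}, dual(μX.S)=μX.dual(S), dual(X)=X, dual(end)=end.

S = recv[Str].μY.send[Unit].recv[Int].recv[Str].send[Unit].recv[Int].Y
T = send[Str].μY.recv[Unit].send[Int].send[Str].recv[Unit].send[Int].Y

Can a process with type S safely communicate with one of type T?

recv[Str] vs send[Str]  ok
  μY vs μY  ok (μ self-dual)
    send[Unit] vs recv[Unit]  ok
      recv[Int] vs send[Int]  ok
        recv[Str] vs send[Str]  ok
          send[Unit] vs recv[Unit]  ok
            recv[Int] vs send[Int]  ok
              Y vs Y  ok

YES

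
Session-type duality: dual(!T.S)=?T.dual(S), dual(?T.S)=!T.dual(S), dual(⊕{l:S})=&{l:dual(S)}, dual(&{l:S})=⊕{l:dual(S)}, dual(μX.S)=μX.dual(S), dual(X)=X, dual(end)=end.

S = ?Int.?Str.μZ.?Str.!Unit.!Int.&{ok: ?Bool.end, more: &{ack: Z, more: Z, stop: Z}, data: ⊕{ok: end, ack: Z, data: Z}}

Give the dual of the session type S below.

!Int.!Str.μZ.!Str.?Unit.?Int.⊕{ok: !Bool.end, more: ⊕{ack: Z, more: Z, stop: Z}, data: &{ok: end, ack: Z, data: Z}}

?Int = !Int
  ?Str = !Str
    μZ = μZ  (rec unchanged)
      ?Str = !Str
        !Unit = ?Unit
          !Int = ?Int
            &{ok,more,data} = ⊕{ok,more,data}  (offer→select)
              • ok:
                ?Bool = !Bool
                  end ↦ end
              • more:
                &{ack,more,stop} = ⊕{ack,more,stop}  (offer→select)
                  • ack:
                    Z ↦ Z
                  • more:
                    Z ↦ Z
                  • stop:
                    Z ↦ Z
              • data:
                ⊕{ok,ack,data} = &{ok,ack,data}  (⊕→&)
                  • ok:
                    end ↦ end
                  • ack:
                    Z ↦ Z
                  • data:
                    Z ↦ Z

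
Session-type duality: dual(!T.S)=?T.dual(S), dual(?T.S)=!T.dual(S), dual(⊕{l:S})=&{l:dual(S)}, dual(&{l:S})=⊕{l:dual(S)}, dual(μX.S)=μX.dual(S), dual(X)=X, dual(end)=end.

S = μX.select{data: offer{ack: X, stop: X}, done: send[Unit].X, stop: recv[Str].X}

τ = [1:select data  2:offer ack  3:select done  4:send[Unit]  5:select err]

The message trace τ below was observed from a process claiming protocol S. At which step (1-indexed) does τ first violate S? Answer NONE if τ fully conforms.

[1] select data  ok  now at offer{ack: μX.…, stop: μX.…}
[2] offer ack  ok  now at μX.…
[3] select done  ok  now at send[Unit].μX.…
[4] send[Unit]  ok  now at μX.…
[5] got select err, protocol expects select data or select done or select stop  ✗

5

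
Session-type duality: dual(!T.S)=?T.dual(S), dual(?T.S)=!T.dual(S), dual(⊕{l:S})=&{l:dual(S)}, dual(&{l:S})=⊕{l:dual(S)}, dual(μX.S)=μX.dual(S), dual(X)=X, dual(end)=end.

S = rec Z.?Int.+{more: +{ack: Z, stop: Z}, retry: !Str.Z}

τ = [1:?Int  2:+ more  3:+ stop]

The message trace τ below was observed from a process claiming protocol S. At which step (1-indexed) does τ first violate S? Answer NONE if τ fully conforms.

NONE

@1 ?Int  ok  residual = +{more: +{ack: rec Z.…, stop: rec Z.…}, retry: !Str.rec Z.…}
@2 + more  ok  residual = +{ack: rec Z.…, stop: rec Z.…}
@3 + stop  ok  residual = rec Z.…
τ conforms to S (length 3)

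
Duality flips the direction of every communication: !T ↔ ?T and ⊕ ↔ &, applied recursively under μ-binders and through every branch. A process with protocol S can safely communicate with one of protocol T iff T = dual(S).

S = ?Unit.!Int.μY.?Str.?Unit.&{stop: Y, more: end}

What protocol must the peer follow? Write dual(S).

?Unit → !Unit
  !Int → ?Int
    μY → μY  (μ self-dual)
      ?Str → !Str
        ?Unit → !Unit
          &{stop,more} → ⊕{stop,more}  (offer→select)
            [stop]
              Y self-dual
            [more]
              end self-dual

!Unit.?Int.μY.!Str.!Unit.⊕{stop: Y, more: end}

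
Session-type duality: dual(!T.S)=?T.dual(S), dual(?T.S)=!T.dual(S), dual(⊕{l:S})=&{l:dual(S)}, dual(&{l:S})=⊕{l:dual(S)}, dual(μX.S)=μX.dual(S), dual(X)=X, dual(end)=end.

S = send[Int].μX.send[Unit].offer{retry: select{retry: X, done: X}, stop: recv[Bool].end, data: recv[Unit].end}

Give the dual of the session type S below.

recv[Int].μX.recv[Unit].select{retry: offer{retry: X, done: X}, stop: send[Bool].end, data: send[Unit].end}

send[Int] → recv[Int]
  μX → μX  (binder kept)
    send[Unit] → recv[Unit]
      offer{retry,stop,data} → select{retry,stop,data}  (&→⊕)
        case retry:
          select{retry,done} → offer{retry,done}  (⊕→&)
            case retry:
              X ↦ X
            case done:
              X ↦ X
        case stop:
          recv[Bool] → send[Bool]
            end ↦ end
        case data:
          recv[Unit] → send[Unit]
            end ↦ end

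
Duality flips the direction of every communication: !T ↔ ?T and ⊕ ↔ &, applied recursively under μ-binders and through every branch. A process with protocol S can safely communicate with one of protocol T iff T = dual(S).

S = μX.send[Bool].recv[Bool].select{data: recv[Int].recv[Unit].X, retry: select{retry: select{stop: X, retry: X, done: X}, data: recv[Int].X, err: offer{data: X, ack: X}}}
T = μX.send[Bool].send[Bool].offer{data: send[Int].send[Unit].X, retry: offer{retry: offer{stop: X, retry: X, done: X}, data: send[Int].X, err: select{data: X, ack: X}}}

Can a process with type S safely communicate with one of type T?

NO

μX | μX  ok (μ self-dual)
  send[Bool] | send[Bool]  ✗ same direction on both sides — not dual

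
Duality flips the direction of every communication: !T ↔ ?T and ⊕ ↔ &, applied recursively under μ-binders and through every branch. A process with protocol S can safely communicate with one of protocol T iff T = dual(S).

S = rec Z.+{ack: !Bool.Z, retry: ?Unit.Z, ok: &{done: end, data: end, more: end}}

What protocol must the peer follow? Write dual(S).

rec Z ↦ rec Z  (rec unchanged)
  +{ack,retry,ok} ↦ &{ack,retry,ok}  (⊕→&)
    • ack:
      !Bool ↦ ?Bool
        dual(Z) = Z
    • retry:
      ?Unit ↦ !Unit
        dual(Z) = Z
    • ok:
      &{done,data,more} ↦ +{done,data,more}  (external→internal)
        • done:
          dual(end) = end
        • data:
          dual(end) = end
        • more:
          dual(end) = end

rec Z.&{ack: ?Bool.Z, retry: !Unit.Z, ok: +{done: end, data: end, more: end}}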